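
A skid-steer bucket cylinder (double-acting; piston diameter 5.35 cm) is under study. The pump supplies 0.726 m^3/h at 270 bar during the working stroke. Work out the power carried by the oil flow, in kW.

W ≈ 5.45 kW

Hydraulic power = P × Q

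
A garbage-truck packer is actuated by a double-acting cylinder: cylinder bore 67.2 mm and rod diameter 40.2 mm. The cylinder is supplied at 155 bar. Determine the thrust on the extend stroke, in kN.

Cap-side area A_cap = π/4 × (67.2 mm)² = 3547 mm^2
F = P × A_cap = 155 bar × A_cap

F ≈ 55.0 kN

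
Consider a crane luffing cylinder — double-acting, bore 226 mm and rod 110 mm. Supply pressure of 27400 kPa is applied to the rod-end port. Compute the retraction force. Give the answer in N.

Rod-side annular area A_ann = π/4 × (226² − 110²) = 30610 mm^2
On retraction the pressure acts on the annular area (bore minus rod).
F = P × A_ann

F ≈ 8.39e5 N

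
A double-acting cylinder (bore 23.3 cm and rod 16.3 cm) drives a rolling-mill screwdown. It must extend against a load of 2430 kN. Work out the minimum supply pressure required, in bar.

P ≈ 570 bar

Cap-side area A_cap = π/4 × (23.3 cm)² = 426.4 cm^2
P = F / A = 2430 kN / A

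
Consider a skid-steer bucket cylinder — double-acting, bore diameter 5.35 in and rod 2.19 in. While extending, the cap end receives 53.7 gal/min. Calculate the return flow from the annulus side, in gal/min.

Cap-side area A_cap = π/4 × (5.35 in)² = 22.48 in^2
Rod-side annular area A_ann = π/4 × (5.35² − 2.19²) = 18.71 in^2
Piston speed v = Q_in/A_cap; rod-end outflow Q_out = v × A_ann = Q_in × A_ann/A_cap.

Q_out ≈ 44.7 gal/min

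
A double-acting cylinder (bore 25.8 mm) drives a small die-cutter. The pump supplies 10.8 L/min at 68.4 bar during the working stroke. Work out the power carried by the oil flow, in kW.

W ≈ 1.23 kW

Hydraulic power = P × Q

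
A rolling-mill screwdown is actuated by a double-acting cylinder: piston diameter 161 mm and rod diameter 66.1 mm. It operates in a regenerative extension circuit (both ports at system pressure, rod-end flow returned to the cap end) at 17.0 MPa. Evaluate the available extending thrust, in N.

With equal pressure on both faces, forces on the annular region cancel; the net push is pressure × rod cross-section.
Rod cross-section A_rod = π/4 × (66.1 mm)² = 3432 mm^2
F = P × A_rod

F ≈ 58300 N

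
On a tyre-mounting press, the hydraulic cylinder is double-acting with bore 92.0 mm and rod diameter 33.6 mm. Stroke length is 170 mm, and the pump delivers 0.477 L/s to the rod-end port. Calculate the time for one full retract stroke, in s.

t ≈ 2.05 s

Rod-side annular area A_ann = π/4 × (92.0² − 33.6²) = 5761 mm^2
Swept volume V = A × L; t = V / Q = A·L / Q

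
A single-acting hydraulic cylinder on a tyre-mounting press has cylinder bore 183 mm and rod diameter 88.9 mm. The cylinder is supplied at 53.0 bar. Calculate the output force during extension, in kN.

F ≈ 139 kN

Cap-side area A_cap = π/4 × (183 mm)² = 26300 mm^2
F = P × A_cap = 53.0 bar × A_cap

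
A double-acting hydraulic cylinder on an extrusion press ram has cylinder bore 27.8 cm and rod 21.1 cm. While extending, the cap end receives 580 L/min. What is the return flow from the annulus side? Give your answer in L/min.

Cap-side area A_cap = π/4 × (27.8 cm)² = 607.0 cm^2
Rod-side annular area A_ann = π/4 × (27.8² − 21.1²) = 257.3 cm^2
Piston speed v = Q_in/A_cap; rod-end outflow Q_out = v × A_ann = Q_in × A_ann/A_cap.

Q_out ≈ 246 L/min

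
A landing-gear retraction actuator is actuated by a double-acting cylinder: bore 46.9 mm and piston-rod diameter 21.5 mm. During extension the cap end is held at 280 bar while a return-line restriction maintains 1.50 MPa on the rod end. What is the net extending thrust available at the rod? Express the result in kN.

F ≈ 46.3 kN

Cap-side area A_cap = π/4 × (46.9 mm)² = 1728 mm^2
Rod-side annular area A_ann = π/4 × (46.9² − 21.5²) = 1365 mm^2
Net thrust = P_cap·A_cap − P_rod·A_ann = 48.37 kN − 2.047 kN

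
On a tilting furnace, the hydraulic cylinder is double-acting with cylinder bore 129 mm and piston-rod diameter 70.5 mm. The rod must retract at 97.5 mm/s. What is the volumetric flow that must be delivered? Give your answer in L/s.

Q ≈ 0.894 L/s

Rod-side annular area A_ann = π/4 × (129² − 70.5²) = 9166 mm^2
Q = A × v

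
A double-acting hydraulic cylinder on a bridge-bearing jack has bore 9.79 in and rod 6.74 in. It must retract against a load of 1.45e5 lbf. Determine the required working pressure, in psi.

P ≈ 3660 psi

Rod-side annular area A_ann = π/4 × (9.79² − 6.74²) = 39.60 in^2
Retraction: pressure acts on the annular area.
P = F / A = 1.45e5 lbf / A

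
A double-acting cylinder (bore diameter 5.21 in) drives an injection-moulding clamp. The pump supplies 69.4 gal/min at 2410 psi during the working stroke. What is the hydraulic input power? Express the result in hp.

Hydraulic power = P × Q

W ≈ 97.6 hp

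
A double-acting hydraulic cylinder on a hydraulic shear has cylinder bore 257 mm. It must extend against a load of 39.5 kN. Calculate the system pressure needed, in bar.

Cap-side area A_cap = π/4 × (257 mm)² = 51870 mm^2
P = F / A = 39.5 kN / A

P ≈ 7.61 bar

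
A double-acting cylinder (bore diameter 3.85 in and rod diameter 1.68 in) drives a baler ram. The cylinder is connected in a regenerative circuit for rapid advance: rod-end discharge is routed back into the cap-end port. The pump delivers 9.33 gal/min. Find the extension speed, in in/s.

v ≈ 16.2 in/s

In regeneration the rod-end outflow joins the pump flow into the cap end, so the net volume the pump must supply per unit advance equals the rod cross-section area.
Rod cross-section A_rod = π/4 × (1.68 in)² = 2.217 in^2
v = Q_pump / A_rod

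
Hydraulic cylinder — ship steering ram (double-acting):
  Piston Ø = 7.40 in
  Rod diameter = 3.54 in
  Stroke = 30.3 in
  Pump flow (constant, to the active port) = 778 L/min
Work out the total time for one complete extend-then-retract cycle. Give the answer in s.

t ≈ 2.92 s

Cap-side area A_cap = π/4 × (7.40 in)² = 43.01 in^2
Rod-side annular area A_ann = π/4 × (7.40² − 3.54²) = 33.17 in^2
t_ext = A_cap·L/Q = 1.647 s
t_ret = A_ann·L/Q = 1.270 s
t_cycle = t_ext + t_ret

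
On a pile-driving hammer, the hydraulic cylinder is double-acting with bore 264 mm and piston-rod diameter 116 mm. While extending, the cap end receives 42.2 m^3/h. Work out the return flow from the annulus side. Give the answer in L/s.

Q_out ≈ 9.46 L/s

Cap-side area A_cap = π/4 × (264 mm)² = 54740 mm^2
Rod-side annular area A_ann = π/4 × (264² − 116²) = 44170 mm^2
Piston speed v = Q_in/A_cap; rod-end outflow Q_out = v × A_ann = Q_in × A_ann/A_cap.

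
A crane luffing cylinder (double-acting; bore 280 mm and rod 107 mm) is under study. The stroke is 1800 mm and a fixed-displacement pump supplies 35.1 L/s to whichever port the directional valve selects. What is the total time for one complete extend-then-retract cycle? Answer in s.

t ≈ 5.85 s

Cap-side area A_cap = π/4 × (280 mm)² = 61580 mm^2
Rod-side annular area A_ann = π/4 × (280² − 107²) = 52580 mm^2
t_ext = A_cap·L/Q = 3.158 s
t_ret = A_ann·L/Q = 2.697 s
t_cycle = t_ext + t_ret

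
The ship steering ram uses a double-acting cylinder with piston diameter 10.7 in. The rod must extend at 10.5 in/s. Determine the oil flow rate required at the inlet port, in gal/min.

Cap-side area A_cap = π/4 × (10.7 in)² = 89.92 in^2
Q = A × v

Q ≈ 245 gal/min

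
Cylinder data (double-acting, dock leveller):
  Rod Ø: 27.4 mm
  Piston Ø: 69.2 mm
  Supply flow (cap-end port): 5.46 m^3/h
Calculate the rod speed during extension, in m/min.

Cap-side area A_cap = π/4 × (69.2 mm)² = 3761 mm^2
v = Q / A

v ≈ 24.2 m/min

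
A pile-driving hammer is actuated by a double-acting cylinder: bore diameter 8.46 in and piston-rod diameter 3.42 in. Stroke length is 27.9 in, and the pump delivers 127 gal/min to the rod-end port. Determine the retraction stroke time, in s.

Rod-side annular area A_ann = π/4 × (8.46² − 3.42²) = 47.03 in^2
Swept volume V = A × L; t = V / Q = A·L / Q

t ≈ 2.68 s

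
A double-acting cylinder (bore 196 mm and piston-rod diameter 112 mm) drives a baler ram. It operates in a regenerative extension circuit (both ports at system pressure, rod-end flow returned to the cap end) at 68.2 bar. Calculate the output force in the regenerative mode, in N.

F ≈ 67200 N

With equal pressure on both faces, forces on the annular region cancel; the net push is pressure × rod cross-section.
Rod cross-section A_rod = π/4 × (112 mm)² = 9852 mm^2
F = P × A_rod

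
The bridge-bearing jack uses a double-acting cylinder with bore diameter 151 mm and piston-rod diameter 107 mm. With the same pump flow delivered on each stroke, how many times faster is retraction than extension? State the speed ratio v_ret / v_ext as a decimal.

Cap-side area A_cap = π/4 × (151 mm)² = 17910 mm^2
Rod-side annular area A_ann = π/4 × (151² − 107²) = 8916 mm^2
For equal Q, v ∝ 1/A, so v_ret/v_ext = A_cap/A_ann.

v_ret/v_ext ≈ 2.01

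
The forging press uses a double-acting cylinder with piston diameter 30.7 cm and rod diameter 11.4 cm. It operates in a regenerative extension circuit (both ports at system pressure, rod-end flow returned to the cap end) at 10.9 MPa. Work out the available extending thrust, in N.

F ≈ 1.11e5 N

With equal pressure on both faces, forces on the annular region cancel; the net push is pressure × rod cross-section.
Rod cross-section A_rod = π/4 × (11.4 cm)² = 102.1 cm^2
F = P × A_rod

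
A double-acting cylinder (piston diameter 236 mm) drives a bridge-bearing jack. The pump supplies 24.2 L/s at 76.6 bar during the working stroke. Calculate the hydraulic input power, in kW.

Hydraulic power = P × Q

W ≈ 185 kW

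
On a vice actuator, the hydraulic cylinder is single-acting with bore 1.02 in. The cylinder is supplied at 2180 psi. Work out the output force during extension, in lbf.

F ≈ 1780 lbf

Cap-side area A_cap = π/4 × (1.02 in)² = 0.8171 in^2
F = P × A_cap = 2180 psi × A_cap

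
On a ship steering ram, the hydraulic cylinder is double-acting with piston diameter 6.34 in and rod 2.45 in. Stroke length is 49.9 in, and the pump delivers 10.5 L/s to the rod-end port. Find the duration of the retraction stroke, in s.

t ≈ 2.09 s

Rod-side annular area A_ann = π/4 × (6.34² − 2.45²) = 26.86 in^2
Swept volume V = A × L; t = V / Q = A·L / Q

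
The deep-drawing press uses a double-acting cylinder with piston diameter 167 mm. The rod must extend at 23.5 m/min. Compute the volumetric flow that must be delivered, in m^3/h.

Cap-side area A_cap = π/4 × (167 mm)² = 21900 mm^2
Q = A × v

Q ≈ 30.9 m^3/h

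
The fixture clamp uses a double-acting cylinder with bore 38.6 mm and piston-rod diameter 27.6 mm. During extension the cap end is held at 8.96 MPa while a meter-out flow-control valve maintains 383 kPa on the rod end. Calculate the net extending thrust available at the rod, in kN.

Cap-side area A_cap = π/4 × (38.6 mm)² = 1170 mm^2
Rod-side annular area A_ann = π/4 × (38.6² − 27.6²) = 571.9 mm^2
Net thrust = P_cap·A_cap − P_rod·A_ann = 10.49 kN − 0.2190 kN

F ≈ 10.3 kN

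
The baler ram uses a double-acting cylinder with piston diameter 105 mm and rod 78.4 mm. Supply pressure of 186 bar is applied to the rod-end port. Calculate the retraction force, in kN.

Rod-side annular area A_ann = π/4 × (105² − 78.4²) = 3832 mm^2
On retraction the pressure acts on the annular area (bore minus rod).
F = P × A_ann

F ≈ 71.3 kN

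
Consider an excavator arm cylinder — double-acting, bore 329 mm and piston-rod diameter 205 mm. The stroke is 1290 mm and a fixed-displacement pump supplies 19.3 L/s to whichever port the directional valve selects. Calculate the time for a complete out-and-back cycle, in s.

Cap-side area A_cap = π/4 × (329 mm)² = 85010 mm^2
Rod-side annular area A_ann = π/4 × (329² − 205²) = 52010 mm^2
t_ext = A_cap·L/Q = 5.682 s
t_ret = A_ann·L/Q = 3.476 s
t_cycle = t_ext + t_ret

t ≈ 9.16 s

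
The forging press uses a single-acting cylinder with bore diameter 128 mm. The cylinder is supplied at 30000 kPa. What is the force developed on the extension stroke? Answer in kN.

F ≈ 386 kN

Cap-side area A_cap = π/4 × (128 mm)² = 12870 mm^2
F = P × A_cap = 30000 kPa × A_cap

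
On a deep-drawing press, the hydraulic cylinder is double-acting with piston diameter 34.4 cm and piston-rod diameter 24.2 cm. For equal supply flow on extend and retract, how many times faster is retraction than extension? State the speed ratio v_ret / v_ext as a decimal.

v_ret/v_ext ≈ 1.98

Cap-side area A_cap = π/4 × (34.4 cm)² = 929.4 cm^2
Rod-side annular area A_ann = π/4 × (34.4² − 24.2²) = 469.4 cm^2
For equal Q, v ∝ 1/A, so v_ret/v_ext = A_cap/A_ann.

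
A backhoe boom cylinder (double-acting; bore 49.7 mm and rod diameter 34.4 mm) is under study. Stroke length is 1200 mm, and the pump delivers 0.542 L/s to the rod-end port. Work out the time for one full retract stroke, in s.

t ≈ 2.24 s

Rod-side annular area A_ann = π/4 × (49.7² − 34.4²) = 1011 mm^2
Swept volume V = A × L; t = V / Q = A·L / Q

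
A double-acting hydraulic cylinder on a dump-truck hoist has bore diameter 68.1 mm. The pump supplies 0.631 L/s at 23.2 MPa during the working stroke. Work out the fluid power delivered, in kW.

W ≈ 14.6 kW

Hydraulic power = P × Q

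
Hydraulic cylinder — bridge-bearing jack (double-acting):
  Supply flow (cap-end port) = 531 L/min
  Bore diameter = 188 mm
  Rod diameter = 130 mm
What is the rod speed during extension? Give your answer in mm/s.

Cap-side area A_cap = π/4 × (188 mm)² = 27760 mm^2
v = Q / A

v ≈ 319 mm/s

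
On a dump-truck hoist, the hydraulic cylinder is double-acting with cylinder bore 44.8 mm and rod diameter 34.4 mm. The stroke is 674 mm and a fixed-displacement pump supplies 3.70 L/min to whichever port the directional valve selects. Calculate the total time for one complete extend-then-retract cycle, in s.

Cap-side area A_cap = π/4 × (44.8 mm)² = 1576 mm^2
Rod-side annular area A_ann = π/4 × (44.8² − 34.4²) = 646.9 mm^2
t_ext = A_cap·L/Q = 17.23 s
t_ret = A_ann·L/Q = 7.071 s
t_cycle = t_ext + t_ret

t ≈ 24.3 s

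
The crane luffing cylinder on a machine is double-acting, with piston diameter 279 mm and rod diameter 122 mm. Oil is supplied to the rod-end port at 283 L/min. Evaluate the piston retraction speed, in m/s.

v ≈ 0.0954 m/s

Rod-side annular area A_ann = π/4 × (279² − 122²) = 49450 mm^2
Flow into the rod-end port fills the annular volume.
v = Q / A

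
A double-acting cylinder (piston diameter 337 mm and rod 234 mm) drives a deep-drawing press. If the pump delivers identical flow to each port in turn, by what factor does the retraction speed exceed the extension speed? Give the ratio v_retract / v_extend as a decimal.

v_ret/v_ext ≈ 1.93

Cap-side area A_cap = π/4 × (337 mm)² = 89200 mm^2
Rod-side annular area A_ann = π/4 × (337² − 234²) = 46190 mm^2
For equal Q, v ∝ 1/A, so v_ret/v_ext = A_cap/A_ann.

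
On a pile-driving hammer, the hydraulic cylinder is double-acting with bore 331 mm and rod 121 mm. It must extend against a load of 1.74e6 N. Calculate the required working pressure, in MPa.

P ≈ 20.2 MPa

Cap-side area A_cap = π/4 × (331 mm)² = 86050 mm^2
P = F / A = 1.74e6 N / A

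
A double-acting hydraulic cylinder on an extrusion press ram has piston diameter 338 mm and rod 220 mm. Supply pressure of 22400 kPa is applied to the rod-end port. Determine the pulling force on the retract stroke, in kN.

Rod-side annular area A_ann = π/4 × (338² − 220²) = 51710 mm^2
On retraction the pressure acts on the annular area (bore minus rod).
F = P × A_ann

F ≈ 1160 kN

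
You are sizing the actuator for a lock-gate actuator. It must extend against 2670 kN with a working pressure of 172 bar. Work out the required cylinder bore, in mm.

D ≈ 445 mm

Extension force acts on the full piston face: F = P × (π/4)D².
D = √(4F / (πP)) = √(4 × 2670 kN / (π × 172 bar))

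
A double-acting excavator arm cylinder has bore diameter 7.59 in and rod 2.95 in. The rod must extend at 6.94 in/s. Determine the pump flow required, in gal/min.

Q ≈ 81.6 gal/min

Cap-side area A_cap = π/4 × (7.59 in)² = 45.25 in^2
Q = A × v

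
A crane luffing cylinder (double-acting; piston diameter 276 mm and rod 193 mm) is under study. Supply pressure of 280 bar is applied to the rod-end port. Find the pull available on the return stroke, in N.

Rod-side annular area A_ann = π/4 × (276² − 193²) = 30570 mm^2
On retraction the pressure acts on the annular area (bore minus rod).
F = P × A_ann

F ≈ 8.56e5 N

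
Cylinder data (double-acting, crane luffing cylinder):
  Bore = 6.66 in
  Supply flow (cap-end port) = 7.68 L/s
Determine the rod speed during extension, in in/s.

v ≈ 13.5 in/s

Cap-side area A_cap = π/4 × (6.66 in)² = 34.84 in^2
v = Q / A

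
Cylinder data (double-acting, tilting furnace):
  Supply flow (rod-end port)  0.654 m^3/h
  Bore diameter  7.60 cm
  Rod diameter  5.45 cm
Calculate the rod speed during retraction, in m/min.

v ≈ 4.95 m/min

Rod-side annular area A_ann = π/4 × (7.60² − 5.45²) = 22.04 cm^2
Flow into the rod-end port fills the annular volume.
v = Q / A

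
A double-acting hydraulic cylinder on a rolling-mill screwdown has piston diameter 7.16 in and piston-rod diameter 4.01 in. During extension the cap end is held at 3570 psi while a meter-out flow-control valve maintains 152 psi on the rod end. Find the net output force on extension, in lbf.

F ≈ 1.40e5 lbf

Cap-side area A_cap = π/4 × (7.16 in)² = 40.26 in^2
Rod-side annular area A_ann = π/4 × (7.16² − 4.01²) = 27.63 in^2
Net thrust = P_cap·A_cap − P_rod·A_ann = 1.437e5 lbf − 4200 lbf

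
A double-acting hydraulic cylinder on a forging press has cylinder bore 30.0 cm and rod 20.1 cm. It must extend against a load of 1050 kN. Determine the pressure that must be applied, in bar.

P ≈ 149 bar

Cap-side area A_cap = π/4 × (30.0 cm)² = 706.9 cm^2
P = F / A = 1050 kN / A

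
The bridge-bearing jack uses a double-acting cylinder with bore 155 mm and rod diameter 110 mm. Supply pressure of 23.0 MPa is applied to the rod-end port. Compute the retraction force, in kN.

Rod-side annular area A_ann = π/4 × (155² − 110²) = 9366 mm^2
On retraction the pressure acts on the annular area (bore minus rod).
F = P × A_ann

F ≈ 215 kN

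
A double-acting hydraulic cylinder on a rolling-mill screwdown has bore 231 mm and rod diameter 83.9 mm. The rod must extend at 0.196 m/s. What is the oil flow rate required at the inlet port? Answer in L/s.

Q ≈ 8.21 L/s

Cap-side area A_cap = π/4 × (231 mm)² = 41910 mm^2
Q = A × v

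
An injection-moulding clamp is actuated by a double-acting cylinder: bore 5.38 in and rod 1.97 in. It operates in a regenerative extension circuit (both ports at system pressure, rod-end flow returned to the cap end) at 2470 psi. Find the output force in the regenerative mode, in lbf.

F ≈ 7530 lbf

With equal pressure on both faces, forces on the annular region cancel; the net push is pressure × rod cross-section.
Rod cross-section A_rod = π/4 × (1.97 in)² = 3.048 in^2
F = P × A_rod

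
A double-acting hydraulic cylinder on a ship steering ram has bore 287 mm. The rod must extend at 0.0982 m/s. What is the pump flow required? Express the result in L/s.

Cap-side area A_cap = π/4 × (287 mm)² = 64690 mm^2
Q = A × v

Q ≈ 6.35 L/s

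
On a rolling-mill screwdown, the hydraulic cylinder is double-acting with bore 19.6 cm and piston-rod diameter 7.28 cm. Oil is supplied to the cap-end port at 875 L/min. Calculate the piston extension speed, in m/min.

v ≈ 29.0 m/min

Cap-side area A_cap = π/4 × (19.6 cm)² = 301.7 cm^2
v = Q / A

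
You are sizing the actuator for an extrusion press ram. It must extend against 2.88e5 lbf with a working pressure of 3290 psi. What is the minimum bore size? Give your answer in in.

Extension force acts on the full piston face: F = P × (π/4)D².
D = √(4F / (πP)) = √(4 × 2.88e5 lbf / (π × 3290 psi))

D ≈ 10.6 in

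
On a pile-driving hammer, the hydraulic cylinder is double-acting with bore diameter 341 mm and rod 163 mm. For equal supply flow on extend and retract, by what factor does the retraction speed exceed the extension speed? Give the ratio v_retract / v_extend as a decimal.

Cap-side area A_cap = π/4 × (341 mm)² = 91330 mm^2
Rod-side annular area A_ann = π/4 × (341² − 163²) = 70460 mm^2
For equal Q, v ∝ 1/A, so v_ret/v_ext = A_cap/A_ann.

v_ret/v_ext ≈ 1.30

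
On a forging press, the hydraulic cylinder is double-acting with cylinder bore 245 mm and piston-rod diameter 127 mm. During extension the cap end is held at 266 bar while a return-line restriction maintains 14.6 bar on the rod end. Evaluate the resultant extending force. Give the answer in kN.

F ≈ 1200 kN

Cap-side area A_cap = π/4 × (245 mm)² = 47140 mm^2
Rod-side annular area A_ann = π/4 × (245² − 127²) = 34480 mm^2
Net thrust = P_cap·A_cap − P_rod·A_ann = 1254 kN − 50.33 kN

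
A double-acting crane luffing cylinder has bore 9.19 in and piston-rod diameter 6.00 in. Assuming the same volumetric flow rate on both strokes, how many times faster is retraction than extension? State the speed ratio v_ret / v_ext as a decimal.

v_ret/v_ext ≈ 1.74

Cap-side area A_cap = π/4 × (9.19 in)² = 66.33 in^2
Rod-side annular area A_ann = π/4 × (9.19² − 6.00²) = 38.06 in^2
For equal Q, v ∝ 1/A, so v_ret/v_ext = A_cap/A_ann.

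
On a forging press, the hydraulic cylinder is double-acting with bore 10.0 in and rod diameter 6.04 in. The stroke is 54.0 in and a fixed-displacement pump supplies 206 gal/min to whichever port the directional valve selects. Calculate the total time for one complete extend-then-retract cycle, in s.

Cap-side area A_cap = π/4 × (10.0 in)² = 78.54 in^2
Rod-side annular area A_ann = π/4 × (10.0² − 6.04²) = 49.89 in^2
t_ext = A_cap·L/Q = 5.348 s
t_ret = A_ann·L/Q = 3.397 s
t_cycle = t_ext + t_ret

t ≈ 8.74 s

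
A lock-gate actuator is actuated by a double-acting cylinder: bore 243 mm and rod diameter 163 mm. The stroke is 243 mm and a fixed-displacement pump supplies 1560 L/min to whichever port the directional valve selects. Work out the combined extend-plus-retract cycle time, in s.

t ≈ 0.672 s

Cap-side area A_cap = π/4 × (243 mm)² = 46380 mm^2
Rod-side annular area A_ann = π/4 × (243² − 163²) = 25510 mm^2
t_ext = A_cap·L/Q = 0.4334 s
t_ret = A_ann·L/Q = 0.2384 s
t_cycle = t_ext + t_ret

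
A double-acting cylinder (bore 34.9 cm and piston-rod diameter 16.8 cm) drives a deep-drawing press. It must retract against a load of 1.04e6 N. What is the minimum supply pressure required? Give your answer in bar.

P ≈ 142 bar

Rod-side annular area A_ann = π/4 × (34.9² − 16.8²) = 735.0 cm^2
Retraction: pressure acts on the annular area.
P = F / A = 1.04e6 N / A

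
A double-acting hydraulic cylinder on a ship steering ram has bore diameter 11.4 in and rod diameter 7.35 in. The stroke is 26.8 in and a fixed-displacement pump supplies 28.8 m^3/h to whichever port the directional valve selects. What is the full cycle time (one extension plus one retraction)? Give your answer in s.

t ≈ 8.88 s

Cap-side area A_cap = π/4 × (11.4 in)² = 102.1 in^2
Rod-side annular area A_ann = π/4 × (11.4² − 7.35²) = 59.64 in^2
t_ext = A_cap·L/Q = 5.603 s
t_ret = A_ann·L/Q = 3.274 s
t_cycle = t_ext + t_ret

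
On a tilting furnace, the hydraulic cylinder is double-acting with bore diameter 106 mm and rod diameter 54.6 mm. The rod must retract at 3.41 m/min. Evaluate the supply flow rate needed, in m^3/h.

Rod-side annular area A_ann = π/4 × (106² − 54.6²) = 6483 mm^2
Q = A × v

Q ≈ 1.33 m^3/h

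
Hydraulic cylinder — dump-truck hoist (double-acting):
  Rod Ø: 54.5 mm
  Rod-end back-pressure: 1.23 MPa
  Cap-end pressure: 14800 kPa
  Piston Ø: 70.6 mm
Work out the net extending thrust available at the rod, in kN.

F ≈ 56.0 kN

Cap-side area A_cap = π/4 × (70.6 mm)² = 3915 mm^2
Rod-side annular area A_ann = π/4 × (70.6² − 54.5²) = 1582 mm^2
Net thrust = P_cap·A_cap − P_rod·A_ann = 57.94 kN − 1.946 kN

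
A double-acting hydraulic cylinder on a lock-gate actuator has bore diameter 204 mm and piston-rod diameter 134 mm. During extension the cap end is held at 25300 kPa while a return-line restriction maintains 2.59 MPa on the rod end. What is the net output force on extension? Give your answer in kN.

F ≈ 779 kN

Cap-side area A_cap = π/4 × (204 mm)² = 32690 mm^2
Rod-side annular area A_ann = π/4 × (204² − 134²) = 18580 mm^2
Net thrust = P_cap·A_cap − P_rod·A_ann = 826.9 kN − 48.13 kN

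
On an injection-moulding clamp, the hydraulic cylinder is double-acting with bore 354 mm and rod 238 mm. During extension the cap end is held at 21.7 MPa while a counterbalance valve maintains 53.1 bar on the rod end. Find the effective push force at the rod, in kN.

Cap-side area A_cap = π/4 × (354 mm)² = 98420 mm^2
Rod-side annular area A_ann = π/4 × (354² − 238²) = 53930 mm^2
Net thrust = P_cap·A_cap − P_rod·A_ann = 2136 kN − 286.4 kN

F ≈ 1850 kN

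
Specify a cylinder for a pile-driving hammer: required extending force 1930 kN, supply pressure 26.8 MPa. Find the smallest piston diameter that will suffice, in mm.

Extension force acts on the full piston face: F = P × (π/4)D².
D = √(4F / (πP)) = √(4 × 1930 kN / (π × 26.8 MPa))

D ≈ 303 mm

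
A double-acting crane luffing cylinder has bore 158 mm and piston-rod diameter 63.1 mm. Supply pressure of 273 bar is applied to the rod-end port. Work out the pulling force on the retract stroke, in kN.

Rod-side annular area A_ann = π/4 × (158² − 63.1²) = 16480 mm^2
On retraction the pressure acts on the annular area (bore minus rod).
F = P × A_ann

F ≈ 450 kN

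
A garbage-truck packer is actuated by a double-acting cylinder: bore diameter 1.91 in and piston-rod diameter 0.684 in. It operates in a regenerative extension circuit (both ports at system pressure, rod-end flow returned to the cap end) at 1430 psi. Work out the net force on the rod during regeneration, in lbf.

With equal pressure on both faces, forces on the annular region cancel; the net push is pressure × rod cross-section.
Rod cross-section A_rod = π/4 × (0.684 in)² = 0.3675 in^2
F = P × A_rod

F ≈ 525 lbf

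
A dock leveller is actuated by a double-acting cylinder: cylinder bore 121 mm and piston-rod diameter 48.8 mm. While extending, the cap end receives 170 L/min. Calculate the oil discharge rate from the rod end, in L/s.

Q_out ≈ 2.37 L/s

Cap-side area A_cap = π/4 × (121 mm)² = 11500 mm^2
Rod-side annular area A_ann = π/4 × (121² − 48.8²) = 9629 mm^2
Piston speed v = Q_in/A_cap; rod-end outflow Q_out = v × A_ann = Q_in × A_ann/A_cap.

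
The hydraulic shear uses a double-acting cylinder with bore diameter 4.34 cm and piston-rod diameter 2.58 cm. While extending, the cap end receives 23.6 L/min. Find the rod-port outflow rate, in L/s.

Cap-side area A_cap = π/4 × (4.34 cm)² = 14.79 cm^2
Rod-side annular area A_ann = π/4 × (4.34² − 2.58²) = 9.566 cm^2
Piston speed v = Q_in/A_cap; rod-end outflow Q_out = v × A_ann = Q_in × A_ann/A_cap.

Q_out ≈ 0.254 L/s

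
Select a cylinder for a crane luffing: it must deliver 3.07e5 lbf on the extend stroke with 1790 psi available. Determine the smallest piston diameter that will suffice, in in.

Extension force acts on the full piston face: F = P × (π/4)D².
D = √(4F / (πP)) = √(4 × 3.07e5 lbf / (π × 1790 psi))

D ≈ 14.8 in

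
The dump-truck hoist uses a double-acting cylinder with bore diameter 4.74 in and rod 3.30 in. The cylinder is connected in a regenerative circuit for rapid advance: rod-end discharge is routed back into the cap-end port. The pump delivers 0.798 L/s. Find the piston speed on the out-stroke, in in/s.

In regeneration the rod-end outflow joins the pump flow into the cap end, so the net volume the pump must supply per unit advance equals the rod cross-section area.
Rod cross-section A_rod = π/4 × (3.30 in)² = 8.553 in^2
v = Q_pump / A_rod

v ≈ 5.69 in/s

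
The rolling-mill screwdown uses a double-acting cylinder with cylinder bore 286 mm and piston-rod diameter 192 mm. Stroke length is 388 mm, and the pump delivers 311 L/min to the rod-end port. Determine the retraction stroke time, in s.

Rod-side annular area A_ann = π/4 × (286² − 192²) = 35290 mm^2
Swept volume V = A × L; t = V / Q = A·L / Q

t ≈ 2.64 s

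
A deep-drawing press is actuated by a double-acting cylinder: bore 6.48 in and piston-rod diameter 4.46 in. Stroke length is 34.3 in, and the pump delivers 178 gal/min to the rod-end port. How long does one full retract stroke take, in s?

t ≈ 0.869 s

Rod-side annular area A_ann = π/4 × (6.48² − 4.46²) = 17.36 in^2
Swept volume V = A × L; t = V / Q = A·L / Q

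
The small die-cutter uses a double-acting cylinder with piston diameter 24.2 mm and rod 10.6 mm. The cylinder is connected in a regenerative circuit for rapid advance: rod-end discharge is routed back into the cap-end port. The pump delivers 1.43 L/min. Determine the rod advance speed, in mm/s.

In regeneration the rod-end outflow joins the pump flow into the cap end, so the net volume the pump must supply per unit advance equals the rod cross-section area.
Rod cross-section A_rod = π/4 × (10.6 mm)² = 88.25 mm^2
v = Q_pump / A_rod

v ≈ 270 mm/s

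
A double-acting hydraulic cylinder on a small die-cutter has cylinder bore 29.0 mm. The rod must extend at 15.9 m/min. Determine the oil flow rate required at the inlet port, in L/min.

Cap-side area A_cap = π/4 × (29.0 mm)² = 660.5 mm^2
Q = A × v

Q ≈ 10.5 L/min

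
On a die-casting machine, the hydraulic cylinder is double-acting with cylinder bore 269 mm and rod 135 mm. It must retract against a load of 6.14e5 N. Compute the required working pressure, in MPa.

P ≈ 14.4 MPa

Rod-side annular area A_ann = π/4 × (269² − 135²) = 42520 mm^2
Retraction: pressure acts on the annular area.
P = F / A = 6.14e5 N / A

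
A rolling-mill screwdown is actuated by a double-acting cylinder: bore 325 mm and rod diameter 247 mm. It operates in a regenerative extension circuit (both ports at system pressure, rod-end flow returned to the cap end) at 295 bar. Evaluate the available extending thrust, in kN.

With equal pressure on both faces, forces on the annular region cancel; the net push is pressure × rod cross-section.
Rod cross-section A_rod = π/4 × (247 mm)² = 47920 mm^2
F = P × A_rod

F ≈ 1410 kN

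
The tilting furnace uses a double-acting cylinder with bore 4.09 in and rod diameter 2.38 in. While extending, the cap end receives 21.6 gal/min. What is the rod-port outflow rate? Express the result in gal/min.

Cap-side area A_cap = π/4 × (4.09 in)² = 13.14 in^2
Rod-side annular area A_ann = π/4 × (4.09² − 2.38²) = 8.689 in^2
Piston speed v = Q_in/A_cap; rod-end outflow Q_out = v × A_ann = Q_in × A_ann/A_cap.

Q_out ≈ 14.3 gal/min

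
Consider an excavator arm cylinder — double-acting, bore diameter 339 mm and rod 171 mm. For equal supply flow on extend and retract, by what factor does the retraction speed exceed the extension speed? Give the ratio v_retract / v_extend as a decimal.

Cap-side area A_cap = π/4 × (339 mm)² = 90260 mm^2
Rod-side annular area A_ann = π/4 × (339² − 171²) = 67290 mm^2
For equal Q, v ∝ 1/A, so v_ret/v_ext = A_cap/A_ann.

v_ret/v_ext ≈ 1.34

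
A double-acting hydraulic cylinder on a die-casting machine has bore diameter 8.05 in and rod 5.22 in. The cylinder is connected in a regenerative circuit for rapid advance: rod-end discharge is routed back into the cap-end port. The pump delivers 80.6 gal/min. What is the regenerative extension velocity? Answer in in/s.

v ≈ 14.5 in/s

In regeneration the rod-end outflow joins the pump flow into the cap end, so the net volume the pump must supply per unit advance equals the rod cross-section area.
Rod cross-section A_rod = π/4 × (5.22 in)² = 21.40 in^2
v = Q_pump / A_rod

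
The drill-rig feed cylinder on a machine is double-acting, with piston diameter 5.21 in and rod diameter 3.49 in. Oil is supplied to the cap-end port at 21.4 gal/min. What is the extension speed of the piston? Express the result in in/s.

Cap-side area A_cap = π/4 × (5.21 in)² = 21.32 in^2
v = Q / A

v ≈ 3.86 in/s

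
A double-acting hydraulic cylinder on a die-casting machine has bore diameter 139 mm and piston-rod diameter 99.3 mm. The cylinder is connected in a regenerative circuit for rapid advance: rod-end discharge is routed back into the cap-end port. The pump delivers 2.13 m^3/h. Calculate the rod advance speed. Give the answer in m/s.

In regeneration the rod-end outflow joins the pump flow into the cap end, so the net volume the pump must supply per unit advance equals the rod cross-section area.
Rod cross-section A_rod = π/4 × (99.3 mm)² = 7744 mm^2
v = Q_pump / A_rod

v ≈ 0.0764 m/s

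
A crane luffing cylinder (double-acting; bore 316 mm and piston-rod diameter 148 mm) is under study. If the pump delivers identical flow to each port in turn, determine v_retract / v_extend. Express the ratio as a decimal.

v_ret/v_ext ≈ 1.28

Cap-side area A_cap = π/4 × (316 mm)² = 78430 mm^2
Rod-side annular area A_ann = π/4 × (316² − 148²) = 61220 mm^2
For equal Q, v ∝ 1/A, so v_ret/v_ext = A_cap/A_ann.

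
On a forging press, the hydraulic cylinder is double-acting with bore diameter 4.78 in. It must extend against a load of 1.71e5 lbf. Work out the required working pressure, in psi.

P ≈ 9530 psi

Cap-side area A_cap = π/4 × (4.78 in)² = 17.95 in^2
P = F / A = 1.71e5 lbf / A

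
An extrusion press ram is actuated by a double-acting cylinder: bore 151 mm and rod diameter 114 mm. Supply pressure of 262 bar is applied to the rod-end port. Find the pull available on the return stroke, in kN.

Rod-side annular area A_ann = π/4 × (151² − 114²) = 7701 mm^2
On retraction the pressure acts on the annular area (bore minus rod).
F = P × A_ann

F ≈ 202 kN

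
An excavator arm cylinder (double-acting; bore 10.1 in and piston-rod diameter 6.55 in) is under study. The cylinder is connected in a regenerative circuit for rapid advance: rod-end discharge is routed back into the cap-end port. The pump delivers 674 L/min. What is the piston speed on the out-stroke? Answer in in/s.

v ≈ 20.3 in/s

In regeneration the rod-end outflow joins the pump flow into the cap end, so the net volume the pump must supply per unit advance equals the rod cross-section area.
Rod cross-section A_rod = π/4 × (6.55 in)² = 33.70 in^2
v = Q_pump / A_rod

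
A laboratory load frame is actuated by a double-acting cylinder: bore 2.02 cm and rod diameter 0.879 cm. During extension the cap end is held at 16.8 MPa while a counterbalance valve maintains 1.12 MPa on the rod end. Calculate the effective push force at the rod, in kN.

F ≈ 5.09 kN

Cap-side area A_cap = π/4 × (2.02 cm)² = 3.205 cm^2
Rod-side annular area A_ann = π/4 × (2.02² − 0.879²) = 2.598 cm^2
Net thrust = P_cap·A_cap − P_rod·A_ann = 5.384 kN − 0.2910 kN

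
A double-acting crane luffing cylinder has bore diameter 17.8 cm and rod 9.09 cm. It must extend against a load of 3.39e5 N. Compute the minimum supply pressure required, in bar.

P ≈ 136 bar

Cap-side area A_cap = π/4 × (17.8 cm)² = 248.8 cm^2
P = F / A = 3.39e5 N / A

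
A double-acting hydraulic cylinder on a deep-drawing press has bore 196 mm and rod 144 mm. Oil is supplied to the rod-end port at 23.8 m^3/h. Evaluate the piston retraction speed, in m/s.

v ≈ 0.476 m/s

Rod-side annular area A_ann = π/4 × (196² − 144²) = 13890 mm^2
Flow into the rod-end port fills the annular volume.
v = Q / A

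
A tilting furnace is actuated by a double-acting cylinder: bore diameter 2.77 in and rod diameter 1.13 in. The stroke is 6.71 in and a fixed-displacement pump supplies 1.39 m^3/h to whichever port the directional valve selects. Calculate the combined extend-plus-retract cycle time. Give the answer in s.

Cap-side area A_cap = π/4 × (2.77 in)² = 6.026 in^2
Rod-side annular area A_ann = π/4 × (2.77² − 1.13²) = 5.023 in^2
t_ext = A_cap·L/Q = 1.716 s
t_ret = A_ann·L/Q = 1.431 s
t_cycle = t_ext + t_ret

t ≈ 3.15 s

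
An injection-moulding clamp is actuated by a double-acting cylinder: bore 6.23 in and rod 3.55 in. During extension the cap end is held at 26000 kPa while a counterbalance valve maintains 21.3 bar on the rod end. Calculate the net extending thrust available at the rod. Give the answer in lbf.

Cap-side area A_cap = π/4 × (6.23 in)² = 30.48 in^2
Rod-side annular area A_ann = π/4 × (6.23² − 3.55²) = 20.59 in^2
Net thrust = P_cap·A_cap − P_rod·A_ann = 1.150e5 lbf − 6360 lbf

F ≈ 1.09e5 lbf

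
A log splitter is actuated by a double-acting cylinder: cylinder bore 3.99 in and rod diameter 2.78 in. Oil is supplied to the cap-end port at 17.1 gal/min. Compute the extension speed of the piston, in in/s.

Cap-side area A_cap = π/4 × (3.99 in)² = 12.50 in^2
v = Q / A

v ≈ 5.27 in/s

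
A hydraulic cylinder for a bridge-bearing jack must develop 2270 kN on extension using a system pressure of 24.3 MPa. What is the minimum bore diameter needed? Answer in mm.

D ≈ 345 mm

Extension force acts on the full piston face: F = P × (π/4)D².
D = √(4F / (πP)) = √(4 × 2270 kN / (π × 24.3 MPa))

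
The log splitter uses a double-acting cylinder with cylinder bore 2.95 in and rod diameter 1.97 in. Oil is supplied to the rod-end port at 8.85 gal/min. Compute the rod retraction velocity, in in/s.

Rod-side annular area A_ann = π/4 × (2.95² − 1.97²) = 3.787 in^2
Flow into the rod-end port fills the annular volume.
v = Q / A

v ≈ 9.00 in/s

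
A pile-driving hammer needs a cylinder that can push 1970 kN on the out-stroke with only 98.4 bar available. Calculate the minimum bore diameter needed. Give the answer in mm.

D ≈ 505 mm

Extension force acts on the full piston face: F = P × (π/4)D².
D = √(4F / (πP)) = √(4 × 1970 kN / (π × 98.4 bar))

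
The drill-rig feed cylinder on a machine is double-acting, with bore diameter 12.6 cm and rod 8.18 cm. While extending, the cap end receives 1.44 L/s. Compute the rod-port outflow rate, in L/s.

Q_out ≈ 0.833 L/s

Cap-side area A_cap = π/4 × (12.6 cm)² = 124.7 cm^2
Rod-side annular area A_ann = π/4 × (12.6² − 8.18²) = 72.14 cm^2
Piston speed v = Q_in/A_cap; rod-end outflow Q_out = v × A_ann = Q_in × A_ann/A_cap.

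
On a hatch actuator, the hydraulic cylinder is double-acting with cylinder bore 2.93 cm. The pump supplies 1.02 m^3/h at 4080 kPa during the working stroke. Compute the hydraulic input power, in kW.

W ≈ 1.16 kW

Hydraulic power = P × Q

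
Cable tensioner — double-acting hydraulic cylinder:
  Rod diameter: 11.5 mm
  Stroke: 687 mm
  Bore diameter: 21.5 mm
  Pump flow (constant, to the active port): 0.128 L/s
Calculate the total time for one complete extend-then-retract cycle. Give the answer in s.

Cap-side area A_cap = π/4 × (21.5 mm)² = 363.1 mm^2
Rod-side annular area A_ann = π/4 × (21.5² − 11.5²) = 259.2 mm^2
t_ext = A_cap·L/Q = 1.949 s
t_ret = A_ann·L/Q = 1.391 s
t_cycle = t_ext + t_ret

t ≈ 3.34 s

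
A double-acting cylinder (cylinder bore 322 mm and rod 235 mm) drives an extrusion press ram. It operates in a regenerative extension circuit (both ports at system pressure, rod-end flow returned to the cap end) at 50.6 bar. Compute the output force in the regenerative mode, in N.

F ≈ 2.19e5 N

With equal pressure on both faces, forces on the annular region cancel; the net push is pressure × rod cross-section.
Rod cross-section A_rod = π/4 × (235 mm)² = 43370 mm^2
F = P × A_rod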